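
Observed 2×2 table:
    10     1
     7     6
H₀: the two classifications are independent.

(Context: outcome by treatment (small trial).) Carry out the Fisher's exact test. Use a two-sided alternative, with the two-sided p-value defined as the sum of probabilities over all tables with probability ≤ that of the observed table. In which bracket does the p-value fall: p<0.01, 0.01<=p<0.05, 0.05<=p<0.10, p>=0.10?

Margins: r₁=11, r₂=13, c₁=17, c₂=7, n=24
p_obs = C(11,10)·C(13,7)/C(24,17); sum pmf over tables with pmf ≤ p_obs
p-value (two-sided) = 0.07780
→ bracket: 0.05<=p<0.10

p-value bracket: 0.05<=p<0.10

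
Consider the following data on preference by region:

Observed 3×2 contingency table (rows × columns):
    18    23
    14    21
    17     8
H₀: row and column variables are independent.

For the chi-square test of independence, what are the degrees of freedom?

df = (r−1)(c−1) = (3−1)·(2−1) = 2

degrees of freedom = 2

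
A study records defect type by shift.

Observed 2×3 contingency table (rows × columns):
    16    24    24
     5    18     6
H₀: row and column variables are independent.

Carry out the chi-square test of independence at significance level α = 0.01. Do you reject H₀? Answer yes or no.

reject H₀: no

Row totals [64, 29], col totals [21, 42, 30], n=93
χ² = (16−14.45)²/14.45 + (24−28.90)²/28.90 + (24−20.65)²/20.65 + (5−6.55)²/6.55 + (18−13.10)²/13.10 + (6−9.35)²/9.35 = 4.9478
df = 2
p-value (upper-tail) = 0.08426
At α=0.01: p ≥ α → fail to reject H₀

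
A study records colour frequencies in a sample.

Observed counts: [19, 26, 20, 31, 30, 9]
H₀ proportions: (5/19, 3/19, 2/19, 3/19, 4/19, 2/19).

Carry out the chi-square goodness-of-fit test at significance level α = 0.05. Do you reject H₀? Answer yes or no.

n = 135; E_i = n·p_i = [35.53, 21.32, 14.21, 21.32, 28.42, 14.21]
χ² = (19−35.53)²/35.53 + (26−21.32)²/21.32 + (20−14.21)²/14.21 + (31−21.32)²/21.32 + (30−28.42)²/28.42 + (9−14.21)²/14.21 = 17.4738
df = 5
p-value (upper-tail) = 0.00368
At α=0.05: p < α → reject H₀

reject H₀: yes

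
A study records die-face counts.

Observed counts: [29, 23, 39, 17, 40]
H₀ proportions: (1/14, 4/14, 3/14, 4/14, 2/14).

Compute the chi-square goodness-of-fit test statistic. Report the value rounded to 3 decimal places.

test statistic = 74.534

n = 148; E_i = n·p_i = [10.57, 42.29, 31.71, 42.29, 21.14]
χ² = (29−10.57)²/10.57 + (23−42.29)²/42.29 + (39−31.71)²/31.71 + (17−42.29)²/42.29 + (40−21.14)²/21.14 = 74.5338
df = 4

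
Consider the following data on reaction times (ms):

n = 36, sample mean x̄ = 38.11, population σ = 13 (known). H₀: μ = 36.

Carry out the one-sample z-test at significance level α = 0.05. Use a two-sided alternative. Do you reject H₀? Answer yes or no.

reject H₀: no

SE = σ/√n = 13/√36 = 2.1667
z = (x̄−μ₀)/SE = (38.11−36)/2.1667 = 0.9738
p-value (two-sided) = 0.33013
At α=0.05: p ≥ α → fail to reject H₀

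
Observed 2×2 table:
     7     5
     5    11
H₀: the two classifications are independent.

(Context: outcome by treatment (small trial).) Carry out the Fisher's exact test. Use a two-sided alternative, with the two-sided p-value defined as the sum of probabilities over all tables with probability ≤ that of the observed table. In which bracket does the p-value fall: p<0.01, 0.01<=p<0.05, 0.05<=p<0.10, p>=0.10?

Margins: r₁=12, r₂=16, c₁=12, c₂=16, n=28
p_obs = C(12,7)·C(16,5)/C(28,12); sum pmf over tables with pmf ≤ p_obs
p-value (two-sided) = 0.24953
→ bracket: p>=0.10

p-value bracket: p>=0.10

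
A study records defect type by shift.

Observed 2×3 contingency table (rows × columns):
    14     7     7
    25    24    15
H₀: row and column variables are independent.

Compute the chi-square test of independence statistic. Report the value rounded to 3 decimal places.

Row totals [28, 64], col totals [39, 31, 22], n=92
χ² = (14−11.87)²/11.87 + (7−9.43)²/9.43 + (7−6.70)²/6.70 + (25−27.13)²/27.13 + (24−21.57)²/21.57 + (15−15.30)²/15.30 = 1.4728
df = 2

test statistic = 1.473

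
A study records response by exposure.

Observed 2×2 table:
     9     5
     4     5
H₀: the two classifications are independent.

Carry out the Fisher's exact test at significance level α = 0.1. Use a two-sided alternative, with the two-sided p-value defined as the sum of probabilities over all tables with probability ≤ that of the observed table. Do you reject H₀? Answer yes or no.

Margins: r₁=14, r₂=9, c₁=13, c₂=10, n=23
p_obs = C(14,9)·C(9,4)/C(23,13); sum pmf over tables with pmf ≤ p_obs
p-value (two-sided) = 0.41728
At α=0.1: p ≥ α → fail to reject H₀

reject H₀: no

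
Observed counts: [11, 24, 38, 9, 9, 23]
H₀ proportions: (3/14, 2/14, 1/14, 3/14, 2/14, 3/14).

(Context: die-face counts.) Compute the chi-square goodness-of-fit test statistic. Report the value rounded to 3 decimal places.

n = 114; E_i = n·p_i = [24.43, 16.29, 8.14, 24.43, 16.29, 24.43]
χ² = (11−24.43)²/24.43 + (24−16.29)²/16.29 + (38−8.14)²/8.14 + (9−24.43)²/24.43 + (9−16.29)²/16.29 + (23−24.43)²/24.43 = 133.5994
df = 5

test statistic = 133.599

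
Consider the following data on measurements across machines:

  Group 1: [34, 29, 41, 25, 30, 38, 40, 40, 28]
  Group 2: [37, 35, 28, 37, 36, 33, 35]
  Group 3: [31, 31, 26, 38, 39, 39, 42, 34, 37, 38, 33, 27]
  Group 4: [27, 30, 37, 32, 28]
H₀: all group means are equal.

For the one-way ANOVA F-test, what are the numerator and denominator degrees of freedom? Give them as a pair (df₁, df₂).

k = 4 groups, N = 33 total
df = (k−1, N−k) = (4−1, 33−4) = (3, 29)

degrees of freedom = [3, 29]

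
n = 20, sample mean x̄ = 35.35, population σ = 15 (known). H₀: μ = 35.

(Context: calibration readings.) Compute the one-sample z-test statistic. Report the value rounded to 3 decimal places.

SE = σ/√n = 15/√20 = 3.3541
z = (x̄−μ₀)/SE = (35.35−35)/3.3541 = 0.1043

test statistic = 0.104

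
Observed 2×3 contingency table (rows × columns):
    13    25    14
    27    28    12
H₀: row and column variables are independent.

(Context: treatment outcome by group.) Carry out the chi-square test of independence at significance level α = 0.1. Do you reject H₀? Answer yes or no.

reject H₀: no

Row totals [52, 67], col totals [40, 53, 26], n=119
χ² = (13−17.48)²/17.48 + (25−23.16)²/23.16 + (14−11.36)²/11.36 + (27−22.52)²/22.52 + (28−29.84)²/29.84 + (12−14.64)²/14.64 = 3.3867
df = 2
p-value (upper-tail) = 0.18390
At α=0.1: p ≥ α → fail to reject H₀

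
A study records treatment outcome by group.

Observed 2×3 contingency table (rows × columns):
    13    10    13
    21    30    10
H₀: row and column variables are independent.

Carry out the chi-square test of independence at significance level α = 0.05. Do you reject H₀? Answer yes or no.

Row totals [36, 61], col totals [34, 40, 23], n=97
χ² = (13−12.62)²/12.62 + (10−14.85)²/14.85 + (13−8.54)²/8.54 + (21−21.38)²/21.38 + (30−25.15)²/25.15 + (10−14.46)²/14.46 = 6.2452
df = 2
p-value (upper-tail) = 0.04404
At α=0.05: p < α → reject H₀

reject H₀: yes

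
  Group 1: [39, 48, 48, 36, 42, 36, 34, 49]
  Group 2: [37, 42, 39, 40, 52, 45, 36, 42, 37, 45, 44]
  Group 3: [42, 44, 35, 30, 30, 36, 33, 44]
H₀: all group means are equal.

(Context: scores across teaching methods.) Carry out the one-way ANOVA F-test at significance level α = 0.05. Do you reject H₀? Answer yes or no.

reject H₀: no

Group means [41.50, 41.73, 36.75], grand mean 40.185
SSB = Σnᵢ(x̄ᵢ−x̄)² = 134.392; SSW = ΣΣ(x−x̄ᵢ)² = 725.682
MSB = 134.392/2 = 67.1961; MSW = 725.682/24 = 30.2367
F = MSB/MSW = 2.2223
df = (2, 24)
p-value (upper-tail) = 0.13017
At α=0.05: p ≥ α → fail to reject H₀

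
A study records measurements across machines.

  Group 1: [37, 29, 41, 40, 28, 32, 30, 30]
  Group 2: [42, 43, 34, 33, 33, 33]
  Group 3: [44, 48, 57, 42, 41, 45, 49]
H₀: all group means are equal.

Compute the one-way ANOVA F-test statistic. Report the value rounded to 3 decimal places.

test statistic = 12.988

Group means [33.38, 36.33, 46.57], grand mean 38.619
SSB = Σnᵢ(x̄ᵢ−x̄)² = 694.030; SSW = ΣΣ(x−x̄ᵢ)² = 480.923
MSB = 694.030/2 = 347.0149; MSW = 480.923/18 = 26.7179
F = MSB/MSW = 12.9881
df = (2, 18)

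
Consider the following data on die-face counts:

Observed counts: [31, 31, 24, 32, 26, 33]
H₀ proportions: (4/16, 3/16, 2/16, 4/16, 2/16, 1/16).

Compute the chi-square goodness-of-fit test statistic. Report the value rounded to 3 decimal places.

test statistic = 51.844

n = 177; E_i = n·p_i = [44.25, 33.19, 22.12, 44.25, 22.12, 11.06]
χ² = (31−44.25)²/44.25 + (31−33.19)²/33.19 + (24−22.12)²/22.12 + (32−44.25)²/44.25 + (26−22.12)²/22.12 + (33−11.06)²/11.06 = 51.8437
df = 5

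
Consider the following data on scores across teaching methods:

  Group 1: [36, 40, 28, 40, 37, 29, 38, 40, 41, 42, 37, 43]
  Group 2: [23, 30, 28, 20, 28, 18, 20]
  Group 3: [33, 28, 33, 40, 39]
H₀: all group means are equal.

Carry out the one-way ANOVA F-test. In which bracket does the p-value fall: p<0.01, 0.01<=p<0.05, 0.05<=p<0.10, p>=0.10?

p-value bracket: p<0.01

Group means [37.58, 23.86, 34.60], grand mean 32.958
SSB = Σnᵢ(x̄ᵢ−x̄)² = 849.985; SSW = ΣΣ(x−x̄ᵢ)² = 480.974
MSB = 849.985/2 = 424.9923; MSW = 480.974/21 = 22.9035
F = MSB/MSW = 18.5558
df = (2, 21)
p-value (upper-tail) = 0.00002
→ bracket: p<0.01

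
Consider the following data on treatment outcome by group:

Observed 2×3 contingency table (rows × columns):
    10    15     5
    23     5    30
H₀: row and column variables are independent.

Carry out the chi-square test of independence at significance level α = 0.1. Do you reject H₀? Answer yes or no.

Row totals [30, 58], col totals [33, 20, 35], n=88
χ² = (10−11.25)²/11.25 + (15−6.82)²/6.82 + (5−11.93)²/11.93 + (23−21.75)²/21.75 + (5−13.18)²/13.18 + (30−23.07)²/23.07 = 21.2173
df = 2
p-value (upper-tail) = 0.00002
At α=0.1: p < α → reject H₀

reject H₀: yes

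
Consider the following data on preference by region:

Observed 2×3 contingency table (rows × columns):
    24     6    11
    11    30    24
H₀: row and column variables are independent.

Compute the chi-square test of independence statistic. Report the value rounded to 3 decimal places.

Row totals [41, 65], col totals [35, 36, 35], n=106
χ² = (24−13.54)²/13.54 + (6−13.92)²/13.92 + (11−13.54)²/13.54 + (11−21.46)²/21.46 + (30−22.08)²/22.08 + (24−21.46)²/21.46 = 21.3159
df = 2

test statistic = 21.316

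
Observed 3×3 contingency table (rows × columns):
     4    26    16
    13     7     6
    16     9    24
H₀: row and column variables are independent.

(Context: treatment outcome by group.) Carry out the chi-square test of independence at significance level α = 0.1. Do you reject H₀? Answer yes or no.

reject H₀: yes

Row totals [46, 26, 49], col totals [33, 42, 46], n=121
χ² = (4−12.55)²/12.55 + (26−15.97)²/15.97 + (16−17.49)²/17.49 + (13−7.09)²/7.09 + (7−9.02)²/9.02 + (6−9.88)²/9.88 + (16−13.36)²/13.36 + (9−17.01)²/17.01 + (24−18.63)²/18.63 = 24.9966
df = 4
p-value (upper-tail) = 0.00005
At α=0.1: p < α → reject H₀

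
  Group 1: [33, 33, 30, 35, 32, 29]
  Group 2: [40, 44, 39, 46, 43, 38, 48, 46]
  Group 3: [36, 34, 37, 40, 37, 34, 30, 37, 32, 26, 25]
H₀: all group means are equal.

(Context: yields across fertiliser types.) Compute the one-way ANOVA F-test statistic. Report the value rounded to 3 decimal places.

test statistic = 17.723

Group means [32.00, 43.00, 33.45], grand mean 36.160
SSB = Σnᵢ(x̄ᵢ−x̄)² = 558.633; SSW = ΣΣ(x−x̄ᵢ)² = 346.727
MSB = 558.633/2 = 279.3164; MSW = 346.727/22 = 15.7603
F = MSB/MSW = 17.7227
df = (2, 22)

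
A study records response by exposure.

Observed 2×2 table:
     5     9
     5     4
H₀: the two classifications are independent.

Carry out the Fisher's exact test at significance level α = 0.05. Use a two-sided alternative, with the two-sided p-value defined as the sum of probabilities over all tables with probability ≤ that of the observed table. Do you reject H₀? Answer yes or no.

Margins: r₁=14, r₂=9, c₁=10, c₂=13, n=23
p_obs = C(14,5)·C(9,5)/C(23,10); sum pmf over tables with pmf ≤ p_obs
p-value (two-sided) = 0.41728
At α=0.05: p ≥ α → fail to reject H₀

reject H₀: no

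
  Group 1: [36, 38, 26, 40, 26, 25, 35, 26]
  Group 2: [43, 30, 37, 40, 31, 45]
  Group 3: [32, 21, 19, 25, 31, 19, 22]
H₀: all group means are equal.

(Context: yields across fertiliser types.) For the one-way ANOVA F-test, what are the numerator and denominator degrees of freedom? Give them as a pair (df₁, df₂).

degrees of freedom = [2, 18]

k = 3 groups, N = 21 total
df = (k−1, N−k) = (3−1, 21−3) = (2, 18)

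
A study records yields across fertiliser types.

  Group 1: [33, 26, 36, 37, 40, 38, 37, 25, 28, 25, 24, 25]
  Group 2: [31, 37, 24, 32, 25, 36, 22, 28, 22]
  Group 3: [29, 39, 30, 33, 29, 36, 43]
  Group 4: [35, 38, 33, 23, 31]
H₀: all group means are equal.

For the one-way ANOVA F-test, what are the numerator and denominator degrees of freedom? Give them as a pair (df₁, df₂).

k = 4 groups, N = 33 total
df = (k−1, N−k) = (4−1, 33−4) = (3, 29)

degrees of freedom = [3, 29]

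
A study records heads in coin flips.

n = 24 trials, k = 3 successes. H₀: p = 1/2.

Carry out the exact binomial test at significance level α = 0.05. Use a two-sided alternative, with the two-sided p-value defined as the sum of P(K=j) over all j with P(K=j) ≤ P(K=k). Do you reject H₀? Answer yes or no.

reject H₀: yes

Exact binomial: n=24, k=3, p₀=1/2=0.5000
P(X=j) = C(n,j)·p₀^j·(1−p₀)^(n−j); p = Σ P(X=j) over j with P(X=j) ≤ P(X=3)
p-value (two-sided) = 0.00028
At α=0.05: p < α → reject H₀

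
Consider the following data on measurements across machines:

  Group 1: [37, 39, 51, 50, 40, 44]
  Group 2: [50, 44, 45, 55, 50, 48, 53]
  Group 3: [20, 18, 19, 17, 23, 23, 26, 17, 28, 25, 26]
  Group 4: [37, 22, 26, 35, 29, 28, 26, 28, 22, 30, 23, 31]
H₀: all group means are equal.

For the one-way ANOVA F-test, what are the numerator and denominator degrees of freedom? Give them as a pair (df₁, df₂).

degrees of freedom = [3, 32]

k = 4 groups, N = 36 total
df = (k−1, N−k) = (4−1, 36−4) = (3, 32)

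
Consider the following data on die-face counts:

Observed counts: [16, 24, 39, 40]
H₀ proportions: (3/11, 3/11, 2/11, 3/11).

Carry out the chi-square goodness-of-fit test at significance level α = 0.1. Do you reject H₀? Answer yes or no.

reject H₀: yes

n = 119; E_i = n·p_i = [32.45, 32.45, 21.64, 32.45]
χ² = (16−32.45)²/32.45 + (24−32.45)²/32.45 + (39−21.64)²/21.64 + (40−32.45)²/32.45 = 26.2339
df = 3
p-value (upper-tail) = 0.00001
At α=0.1: p < α → reject H₀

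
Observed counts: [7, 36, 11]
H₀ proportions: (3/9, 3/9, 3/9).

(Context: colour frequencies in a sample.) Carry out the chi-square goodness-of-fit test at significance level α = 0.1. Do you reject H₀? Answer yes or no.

n = 54; E_i = n·p_i = [18.00, 18.00, 18.00]
χ² = (7−18.00)²/18.00 + (36−18.00)²/18.00 + (11−18.00)²/18.00 = 27.4444
df = 2
p-value (upper-tail) = 0.00000
At α=0.1: p < α → reject H₀

reject H₀: yes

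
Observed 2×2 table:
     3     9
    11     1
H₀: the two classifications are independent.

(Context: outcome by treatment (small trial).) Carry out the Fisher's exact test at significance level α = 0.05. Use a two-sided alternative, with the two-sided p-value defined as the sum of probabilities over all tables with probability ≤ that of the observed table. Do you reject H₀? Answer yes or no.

reject H₀: yes

Margins: r₁=12, r₂=12, c₁=14, c₂=10, n=24
p_obs = C(12,3)·C(12,11)/C(24,14); sum pmf over tables with pmf ≤ p_obs
p-value (two-sided) = 0.00276
At α=0.05: p < α → reject H₀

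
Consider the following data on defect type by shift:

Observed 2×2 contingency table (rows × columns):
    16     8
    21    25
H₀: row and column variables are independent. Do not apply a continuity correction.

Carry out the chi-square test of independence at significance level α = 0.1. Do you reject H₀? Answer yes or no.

reject H₀: yes

Row totals [24, 46], col totals [37, 33], n=70
χ² = (16−12.69)²/12.69 + (8−11.31)²/11.31 + (21−24.31)²/24.31 + (25−21.69)²/21.69 = 2.7950
df = 1
p-value (upper-tail) = 0.09456
At α=0.1: p < α → reject H₀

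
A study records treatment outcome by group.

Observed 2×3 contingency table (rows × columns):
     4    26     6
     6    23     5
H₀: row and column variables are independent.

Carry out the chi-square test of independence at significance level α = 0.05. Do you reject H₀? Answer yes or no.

reject H₀: no

Row totals [36, 34], col totals [10, 49, 11], n=70
χ² = (4−5.14)²/5.14 + (26−25.20)²/25.20 + (6−5.66)²/5.66 + (6−4.86)²/4.86 + (23−23.80)²/23.80 + (5−5.34)²/5.34 = 0.6179
df = 2
p-value (upper-tail) = 0.73420
At α=0.05: p ≥ α → fail to reject H₀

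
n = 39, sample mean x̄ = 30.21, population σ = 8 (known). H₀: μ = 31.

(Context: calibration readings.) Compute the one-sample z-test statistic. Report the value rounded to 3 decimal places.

test statistic = -0.617

SE = σ/√n = 8/√39 = 1.2810
z = (x̄−μ₀)/SE = (30.21−31)/1.2810 = -0.6167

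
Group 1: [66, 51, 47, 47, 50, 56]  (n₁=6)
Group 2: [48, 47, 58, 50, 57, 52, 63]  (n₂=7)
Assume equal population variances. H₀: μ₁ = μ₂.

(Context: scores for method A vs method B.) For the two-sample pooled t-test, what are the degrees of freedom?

degrees of freedom = 11

df = n₁ + n₂ − 2 = 6 + 7 − 2 = 11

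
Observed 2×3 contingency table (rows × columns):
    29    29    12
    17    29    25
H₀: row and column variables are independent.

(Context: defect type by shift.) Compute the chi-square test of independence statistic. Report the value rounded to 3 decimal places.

Row totals [70, 71], col totals [46, 58, 37], n=141
χ² = (29−22.84)²/22.84 + (29−28.79)²/28.79 + (12−18.37)²/18.37 + (17−23.16)²/23.16 + (29−29.21)²/29.21 + (25−18.63)²/18.63 = 7.6913
df = 2

test statistic = 7.691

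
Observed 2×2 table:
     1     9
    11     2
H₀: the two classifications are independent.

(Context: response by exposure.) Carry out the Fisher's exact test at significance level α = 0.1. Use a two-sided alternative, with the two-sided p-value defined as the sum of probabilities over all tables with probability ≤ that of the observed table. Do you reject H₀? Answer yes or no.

reject H₀: yes

Margins: r₁=10, r₂=13, c₁=12, c₂=11, n=23
p_obs = C(10,1)·C(13,11)/C(23,12); sum pmf over tables with pmf ≤ p_obs
p-value (two-sided) = 0.00064
At α=0.1: p < α → reject H₀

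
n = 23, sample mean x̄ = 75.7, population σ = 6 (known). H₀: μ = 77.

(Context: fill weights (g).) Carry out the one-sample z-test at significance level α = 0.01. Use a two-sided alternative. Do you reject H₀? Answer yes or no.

reject H₀: no

SE = σ/√n = 6/√23 = 1.2511
z = (x̄−μ₀)/SE = (75.7−77)/1.2511 = -1.0391
p-value (two-sided) = 0.29876
At α=0.01: p ≥ α → fail to reject H₀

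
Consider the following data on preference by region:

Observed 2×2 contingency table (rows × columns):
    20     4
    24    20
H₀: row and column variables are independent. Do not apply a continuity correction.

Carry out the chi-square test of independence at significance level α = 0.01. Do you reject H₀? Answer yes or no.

Row totals [24, 44], col totals [44, 24], n=68
χ² = (20−15.53)²/15.53 + (4−8.47)²/8.47 + (24−28.47)²/28.47 + (20−15.53)²/15.53 = 5.6354
df = 1
p-value (upper-tail) = 0.01760
At α=0.01: p ≥ α → fail to reject H₀

reject H₀: no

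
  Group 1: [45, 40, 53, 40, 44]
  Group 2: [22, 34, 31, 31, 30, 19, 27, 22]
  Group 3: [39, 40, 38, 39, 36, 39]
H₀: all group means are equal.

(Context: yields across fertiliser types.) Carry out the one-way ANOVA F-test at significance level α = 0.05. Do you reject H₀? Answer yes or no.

reject H₀: yes

Group means [44.40, 27.00, 38.50], grand mean 35.211
SSB = Σnᵢ(x̄ᵢ−x̄)² = 1026.458; SSW = ΣΣ(x−x̄ᵢ)² = 326.700
MSB = 1026.458/2 = 513.2289; MSW = 326.700/16 = 20.4187
F = MSB/MSW = 25.1352
df = (2, 16)
p-value (upper-tail) = 0.00001
At α=0.05: p < α → reject H₀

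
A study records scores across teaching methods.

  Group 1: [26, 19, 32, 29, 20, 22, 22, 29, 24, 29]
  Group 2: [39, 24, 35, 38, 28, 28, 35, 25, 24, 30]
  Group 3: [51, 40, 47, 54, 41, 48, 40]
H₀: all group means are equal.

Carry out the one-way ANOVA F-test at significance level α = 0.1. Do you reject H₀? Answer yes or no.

Group means [25.20, 30.60, 45.86], grand mean 32.556
SSB = Σnᵢ(x̄ᵢ−x̄)² = 1817.810; SSW = ΣΣ(x−x̄ᵢ)² = 664.857
MSB = 1817.810/2 = 908.9048; MSW = 664.857/24 = 27.7024
F = MSB/MSW = 32.8096
df = (2, 24)
p-value (upper-tail) = 0.00000
At α=0.1: p < α → reject H₀

reject H₀: yes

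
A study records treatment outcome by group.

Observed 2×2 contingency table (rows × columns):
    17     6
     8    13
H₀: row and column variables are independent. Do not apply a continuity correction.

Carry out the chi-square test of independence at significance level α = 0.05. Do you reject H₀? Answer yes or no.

reject H₀: yes

Row totals [23, 21], col totals [25, 19], n=44
χ² = (17−13.07)²/13.07 + (6−9.93)²/9.93 + (8−11.93)²/11.93 + (13−9.07)²/9.07 = 5.7399
df = 1
p-value (upper-tail) = 0.01658
At α=0.05: p < α → reject H₀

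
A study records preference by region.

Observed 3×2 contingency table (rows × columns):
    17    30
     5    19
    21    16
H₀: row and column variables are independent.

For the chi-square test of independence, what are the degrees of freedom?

degrees of freedom = 2

df = (r−1)(c−1) = (3−1)·(2−1) = 2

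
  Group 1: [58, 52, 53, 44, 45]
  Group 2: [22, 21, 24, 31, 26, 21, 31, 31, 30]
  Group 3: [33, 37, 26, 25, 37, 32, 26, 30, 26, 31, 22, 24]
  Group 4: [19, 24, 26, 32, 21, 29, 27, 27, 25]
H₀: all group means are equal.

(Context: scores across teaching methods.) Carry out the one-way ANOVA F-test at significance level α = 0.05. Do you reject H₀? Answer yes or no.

Group means [50.40, 26.33, 29.08, 25.56], grand mean 30.514
SSB = Σnᵢ(x̄ᵢ−x̄)² = 2380.404; SSW = ΣΣ(x−x̄ᵢ)² = 696.339
MSB = 2380.404/3 = 793.4680; MSW = 696.339/31 = 22.4625
F = MSB/MSW = 35.3240
df = (3, 31)
p-value (upper-tail) = 0.00000
At α=0.05: p < α → reject H₀

reject H₀: yes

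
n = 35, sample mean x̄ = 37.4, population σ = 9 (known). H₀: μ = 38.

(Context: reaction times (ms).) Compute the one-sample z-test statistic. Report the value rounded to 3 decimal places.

SE = σ/√n = 9/√35 = 1.5213
z = (x̄−μ₀)/SE = (37.4−38)/1.5213 = -0.3944

test statistic = -0.394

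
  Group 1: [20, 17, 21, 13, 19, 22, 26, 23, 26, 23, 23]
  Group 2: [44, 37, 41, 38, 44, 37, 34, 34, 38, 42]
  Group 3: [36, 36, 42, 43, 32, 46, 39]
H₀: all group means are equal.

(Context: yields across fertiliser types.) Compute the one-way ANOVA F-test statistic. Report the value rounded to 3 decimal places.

test statistic = 64.434

Group means [21.18, 38.90, 39.14], grand mean 32.000
SSB = Σnᵢ(x̄ᵢ−x̄)² = 2120.606; SSW = ΣΣ(x−x̄ᵢ)² = 411.394
MSB = 2120.606/2 = 1060.3032; MSW = 411.394/25 = 16.4557
F = MSB/MSW = 64.4336
df = (2, 25)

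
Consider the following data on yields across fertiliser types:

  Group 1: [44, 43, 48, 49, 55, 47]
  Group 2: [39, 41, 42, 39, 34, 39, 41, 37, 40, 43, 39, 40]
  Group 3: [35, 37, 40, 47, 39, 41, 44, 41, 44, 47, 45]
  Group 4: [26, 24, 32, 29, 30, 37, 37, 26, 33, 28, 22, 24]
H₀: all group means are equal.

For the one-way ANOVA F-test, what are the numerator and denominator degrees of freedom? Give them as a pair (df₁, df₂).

degrees of freedom = [3, 37]

k = 4 groups, N = 41 total
df = (k−1, N−k) = (4−1, 41−4) = (3, 37)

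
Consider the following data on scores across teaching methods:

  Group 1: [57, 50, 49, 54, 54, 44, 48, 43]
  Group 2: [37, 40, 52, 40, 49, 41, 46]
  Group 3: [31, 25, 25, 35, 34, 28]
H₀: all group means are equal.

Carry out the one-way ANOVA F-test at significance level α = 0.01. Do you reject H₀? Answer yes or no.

Group means [49.88, 43.57, 29.67], grand mean 42.000
SSB = Σnᵢ(x̄ᵢ−x̄)² = 1426.077; SSW = ΣΣ(x−x̄ᵢ)² = 447.923
MSB = 1426.077/2 = 713.0387; MSW = 447.923/18 = 24.8846
F = MSB/MSW = 28.6538
df = (2, 18)
p-value (upper-tail) = 0.00000
At α=0.01: p < α → reject H₀

reject H₀: yes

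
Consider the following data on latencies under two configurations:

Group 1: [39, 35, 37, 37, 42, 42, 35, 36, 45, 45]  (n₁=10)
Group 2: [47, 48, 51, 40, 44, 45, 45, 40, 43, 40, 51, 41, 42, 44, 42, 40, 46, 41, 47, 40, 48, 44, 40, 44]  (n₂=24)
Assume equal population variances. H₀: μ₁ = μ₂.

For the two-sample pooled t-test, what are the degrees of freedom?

df = n₁ + n₂ − 2 = 10 + 24 − 2 = 32

degrees of freedom = 32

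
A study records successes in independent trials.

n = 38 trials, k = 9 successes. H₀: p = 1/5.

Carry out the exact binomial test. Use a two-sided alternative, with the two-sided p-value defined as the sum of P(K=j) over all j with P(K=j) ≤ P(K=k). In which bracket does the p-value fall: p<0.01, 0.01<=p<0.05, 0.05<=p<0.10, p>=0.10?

Exact binomial: n=38, k=9, p₀=1/5=0.2000
P(X=j) = C(n,j)·p₀^j·(1−p₀)^(n−j); p = Σ P(X=j) over j with P(X=j) ≤ P(X=9)
p-value (two-sided) = 0.54505
→ bracket: p>=0.10

p-value bracket: p>=0.10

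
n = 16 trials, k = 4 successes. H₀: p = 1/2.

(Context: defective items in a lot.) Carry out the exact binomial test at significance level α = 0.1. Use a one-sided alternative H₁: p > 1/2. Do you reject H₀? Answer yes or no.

reject H₀: no

Exact binomial: n=16, k=4, p₀=1/2=0.5000
P(X≥4) from Σ C(n,i)·p₀^i·(1−p₀)^(n−i)
p-value (one-sided, H₁ greater) = 0.98936
At α=0.1: p ≥ α → fail to reject H₀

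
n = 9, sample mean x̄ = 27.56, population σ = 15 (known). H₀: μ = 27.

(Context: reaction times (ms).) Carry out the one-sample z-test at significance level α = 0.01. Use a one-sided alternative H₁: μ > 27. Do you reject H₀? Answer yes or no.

reject H₀: no

SE = σ/√n = 15/√9 = 5.0000
z = (x̄−μ₀)/SE = (27.56−27)/5.0000 = 0.1120
p-value (one-sided, H₁ greater) = 0.45541
At α=0.01: p ≥ α → fail to reject H₀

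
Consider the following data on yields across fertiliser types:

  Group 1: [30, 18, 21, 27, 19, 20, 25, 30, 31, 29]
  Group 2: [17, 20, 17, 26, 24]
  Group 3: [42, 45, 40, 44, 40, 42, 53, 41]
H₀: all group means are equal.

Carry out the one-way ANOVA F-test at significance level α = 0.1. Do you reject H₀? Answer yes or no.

Group means [25.00, 20.80, 43.38], grand mean 30.478
SSB = Σnᵢ(x̄ᵢ−x̄)² = 2099.064; SSW = ΣΣ(x−x̄ᵢ)² = 426.675
MSB = 2099.064/2 = 1049.5321; MSW = 426.675/20 = 21.3338
F = MSB/MSW = 49.1959
df = (2, 20)
p-value (upper-tail) = 0.00000
At α=0.1: p < α → reject H₀

reject H₀: yes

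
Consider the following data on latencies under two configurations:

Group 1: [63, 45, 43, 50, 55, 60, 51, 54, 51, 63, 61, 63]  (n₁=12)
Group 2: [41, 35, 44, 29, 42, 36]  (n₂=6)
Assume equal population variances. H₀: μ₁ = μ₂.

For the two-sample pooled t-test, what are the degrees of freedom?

degrees of freedom = 16

df = n₁ + n₂ − 2 = 12 + 6 − 2 = 16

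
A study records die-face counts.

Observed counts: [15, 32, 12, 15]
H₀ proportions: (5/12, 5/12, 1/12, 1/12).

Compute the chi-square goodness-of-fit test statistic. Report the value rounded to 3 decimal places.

n = 74; E_i = n·p_i = [30.83, 30.83, 6.17, 6.17]
χ² = (15−30.83)²/30.83 + (32−30.83)²/30.83 + (12−6.17)²/6.17 + (15−6.17)²/6.17 = 26.3459
df = 3

test statistic = 26.346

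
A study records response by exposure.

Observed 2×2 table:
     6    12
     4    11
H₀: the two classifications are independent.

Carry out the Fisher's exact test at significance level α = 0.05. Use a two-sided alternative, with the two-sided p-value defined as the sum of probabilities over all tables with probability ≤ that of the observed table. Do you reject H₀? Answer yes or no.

reject H₀: no

Margins: r₁=18, r₂=15, c₁=10, c₂=23, n=33
p_obs = C(18,6)·C(15,4)/C(33,10); sum pmf over tables with pmf ≤ p_obs
p-value (two-sided) = 0.72202
At α=0.05: p ≥ α → fail to reject H₀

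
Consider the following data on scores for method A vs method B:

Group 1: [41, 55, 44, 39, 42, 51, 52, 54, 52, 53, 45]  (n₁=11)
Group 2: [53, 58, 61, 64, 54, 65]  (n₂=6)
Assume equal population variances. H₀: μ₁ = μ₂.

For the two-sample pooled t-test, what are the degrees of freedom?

degrees of freedom = 15

df = n₁ + n₂ − 2 = 11 + 6 − 2 = 15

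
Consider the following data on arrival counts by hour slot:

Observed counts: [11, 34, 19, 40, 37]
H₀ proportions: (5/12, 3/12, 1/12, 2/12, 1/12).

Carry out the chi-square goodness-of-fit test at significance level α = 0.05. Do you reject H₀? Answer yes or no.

reject H₀: yes

n = 141; E_i = n·p_i = [58.75, 35.25, 11.75, 23.50, 11.75]
χ² = (11−58.75)²/58.75 + (34−35.25)²/35.25 + (19−11.75)²/11.75 + (40−23.50)²/23.50 + (37−11.75)²/11.75 = 109.1730
df = 4
p-value (upper-tail) = 0.00000
At α=0.05: p < α → reject H₀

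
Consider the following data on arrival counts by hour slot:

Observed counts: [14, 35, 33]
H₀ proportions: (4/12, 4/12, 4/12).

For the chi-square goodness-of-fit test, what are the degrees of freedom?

df = k − 1 = 3 − 1 = 2

degrees of freedom = 2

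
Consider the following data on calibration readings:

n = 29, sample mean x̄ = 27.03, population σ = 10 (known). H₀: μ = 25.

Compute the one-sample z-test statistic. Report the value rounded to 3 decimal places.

SE = σ/√n = 10/√29 = 1.8570
z = (x̄−μ₀)/SE = (27.03−25)/1.8570 = 1.0932

test statistic = 1.093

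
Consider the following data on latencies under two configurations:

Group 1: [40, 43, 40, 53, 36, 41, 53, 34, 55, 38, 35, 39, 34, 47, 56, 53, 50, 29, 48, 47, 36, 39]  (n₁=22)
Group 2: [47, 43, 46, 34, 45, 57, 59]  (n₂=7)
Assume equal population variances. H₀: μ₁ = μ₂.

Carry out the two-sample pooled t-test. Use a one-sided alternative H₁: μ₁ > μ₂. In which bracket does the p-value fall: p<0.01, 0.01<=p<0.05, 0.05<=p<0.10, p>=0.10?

p-value bracket: p>=0.10

x̄₁=43.000, s₁=7.922, n₁=22
x̄₂=47.286, s₂=8.499, n₂=7
s_p² = [21·7.922² + 6·8.499²]/27 = 64.8677
SE = √(s_p²·(1/22+1/7)) = 3.4950
t = (43.000−47.286)/3.4950 = -1.2262
df = 27
p-value (one-sided, H₁ greater) = 0.88465
→ bracket: p>=0.10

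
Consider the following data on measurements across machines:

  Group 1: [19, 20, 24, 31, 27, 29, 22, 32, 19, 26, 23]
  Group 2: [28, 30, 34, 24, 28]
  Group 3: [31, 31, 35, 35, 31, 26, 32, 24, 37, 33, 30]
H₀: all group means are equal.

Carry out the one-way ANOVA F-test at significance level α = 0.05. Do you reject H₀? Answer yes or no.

reject H₀: yes

Group means [24.73, 28.80, 31.36], grand mean 28.185
SSB = Σnᵢ(x̄ᵢ−x̄)² = 244.547; SSW = ΣΣ(x−x̄ᵢ)² = 415.527
MSB = 244.547/2 = 122.2734; MSW = 415.527/24 = 17.3136
F = MSB/MSW = 7.0623
df = (2, 24)
p-value (upper-tail) = 0.00387
At α=0.05: p < α → reject H₀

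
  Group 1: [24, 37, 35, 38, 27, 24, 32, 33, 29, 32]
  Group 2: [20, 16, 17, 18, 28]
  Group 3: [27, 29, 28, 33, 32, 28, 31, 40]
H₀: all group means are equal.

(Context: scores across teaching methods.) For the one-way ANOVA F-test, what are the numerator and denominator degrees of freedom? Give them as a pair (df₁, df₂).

k = 3 groups, N = 23 total
df = (k−1, N−k) = (3−1, 23−3) = (2, 20)

degrees of freedom = [2, 20]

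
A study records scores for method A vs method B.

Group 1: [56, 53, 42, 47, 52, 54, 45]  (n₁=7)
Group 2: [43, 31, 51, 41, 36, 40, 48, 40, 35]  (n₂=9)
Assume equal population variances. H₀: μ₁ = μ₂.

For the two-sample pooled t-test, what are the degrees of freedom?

df = n₁ + n₂ − 2 = 7 + 9 − 2 = 14

degrees of freedom = 14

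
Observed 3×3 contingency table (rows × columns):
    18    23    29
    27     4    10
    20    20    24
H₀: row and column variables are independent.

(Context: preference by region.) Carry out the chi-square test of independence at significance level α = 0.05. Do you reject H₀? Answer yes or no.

reject H₀: yes

Row totals [70, 41, 64], col totals [65, 47, 63], n=175
χ² = (18−26.00)²/26.00 + (23−18.80)²/18.80 + (29−25.20)²/25.20 + (27−15.23)²/15.23 + (4−11.01)²/11.01 + (10−14.76)²/14.76 + (20−23.77)²/23.77 + (20−17.19)²/17.19 + (24−23.04)²/23.04 = 20.1697
df = 4
p-value (upper-tail) = 0.00046
At α=0.05: p < α → reject H₀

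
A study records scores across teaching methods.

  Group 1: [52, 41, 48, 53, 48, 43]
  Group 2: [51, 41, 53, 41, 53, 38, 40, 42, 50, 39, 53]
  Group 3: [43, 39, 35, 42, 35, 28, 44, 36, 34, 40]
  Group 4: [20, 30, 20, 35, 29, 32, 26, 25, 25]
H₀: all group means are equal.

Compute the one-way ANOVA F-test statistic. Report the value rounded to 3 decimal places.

Group means [47.50, 45.55, 37.60, 26.89], grand mean 39.000
SSB = Σnᵢ(x̄ᵢ−x̄)² = 2244.484; SSW = ΣΣ(x−x̄ᵢ)² = 941.516
MSB = 2244.484/3 = 748.1613; MSW = 941.516/32 = 29.4224
F = MSB/MSW = 25.4283
df = (3, 32)

test statistic = 25.428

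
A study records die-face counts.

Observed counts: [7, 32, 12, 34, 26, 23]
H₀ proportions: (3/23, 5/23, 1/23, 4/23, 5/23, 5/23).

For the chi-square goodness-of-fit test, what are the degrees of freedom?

df = k − 1 = 6 − 1 = 5

degrees of freedom = 5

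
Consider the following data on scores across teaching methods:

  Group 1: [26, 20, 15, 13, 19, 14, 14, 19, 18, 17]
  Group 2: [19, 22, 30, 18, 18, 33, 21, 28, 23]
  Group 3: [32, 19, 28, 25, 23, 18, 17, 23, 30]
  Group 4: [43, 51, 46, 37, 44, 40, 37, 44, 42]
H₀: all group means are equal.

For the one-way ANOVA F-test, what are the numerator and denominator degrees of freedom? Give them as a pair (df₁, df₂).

k = 4 groups, N = 37 total
df = (k−1, N−k) = (4−1, 37−4) = (3, 33)

degrees of freedom = [3, 33]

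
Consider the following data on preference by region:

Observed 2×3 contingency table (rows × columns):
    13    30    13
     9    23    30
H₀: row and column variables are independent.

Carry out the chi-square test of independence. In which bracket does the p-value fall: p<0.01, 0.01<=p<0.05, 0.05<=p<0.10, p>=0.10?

Row totals [56, 62], col totals [22, 53, 43], n=118
χ² = (13−10.44)²/10.44 + (30−25.15)²/25.15 + (13−20.41)²/20.41 + (9−11.56)²/11.56 + (23−27.85)²/27.85 + (30−22.59)²/22.59 = 8.0886
df = 2
p-value (upper-tail) = 0.01752
→ bracket: 0.01<=p<0.05

p-value bracket: 0.01<=p<0.05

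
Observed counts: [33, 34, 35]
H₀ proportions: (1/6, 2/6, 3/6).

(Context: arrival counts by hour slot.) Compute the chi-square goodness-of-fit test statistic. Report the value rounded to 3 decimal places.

n = 102; E_i = n·p_i = [17.00, 34.00, 51.00]
χ² = (33−17.00)²/17.00 + (34−34.00)²/34.00 + (35−51.00)²/51.00 = 20.0784
df = 2

test statistic = 20.078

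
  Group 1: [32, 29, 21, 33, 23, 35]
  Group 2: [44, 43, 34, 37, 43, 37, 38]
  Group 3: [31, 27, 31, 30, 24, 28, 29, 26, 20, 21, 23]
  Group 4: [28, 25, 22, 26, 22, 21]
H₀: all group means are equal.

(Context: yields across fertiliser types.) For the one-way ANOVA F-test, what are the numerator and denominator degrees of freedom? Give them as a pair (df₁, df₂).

degrees of freedom = [3, 26]

k = 4 groups, N = 30 total
df = (k−1, N−k) = (4−1, 30−4) = (3, 26)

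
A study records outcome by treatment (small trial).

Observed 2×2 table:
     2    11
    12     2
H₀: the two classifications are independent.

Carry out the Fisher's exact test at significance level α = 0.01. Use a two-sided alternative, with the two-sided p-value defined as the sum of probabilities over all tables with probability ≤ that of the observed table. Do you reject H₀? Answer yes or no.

reject H₀: yes

Margins: r₁=13, r₂=14, c₁=14, c₂=13, n=27
p_obs = C(13,2)·C(14,12)/C(27,14); sum pmf over tables with pmf ≤ p_obs
p-value (two-sided) = 0.00042
At α=0.01: p < α → reject H₀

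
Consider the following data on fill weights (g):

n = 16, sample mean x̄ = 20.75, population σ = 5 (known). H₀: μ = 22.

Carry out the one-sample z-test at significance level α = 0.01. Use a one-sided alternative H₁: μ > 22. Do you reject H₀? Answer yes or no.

reject H₀: no

SE = σ/√n = 5/√16 = 1.2500
z = (x̄−μ₀)/SE = (20.75−22)/1.2500 = -1.0000
p-value (one-sided, H₁ greater) = 0.84134
At α=0.01: p ≥ α → fail to reject H₀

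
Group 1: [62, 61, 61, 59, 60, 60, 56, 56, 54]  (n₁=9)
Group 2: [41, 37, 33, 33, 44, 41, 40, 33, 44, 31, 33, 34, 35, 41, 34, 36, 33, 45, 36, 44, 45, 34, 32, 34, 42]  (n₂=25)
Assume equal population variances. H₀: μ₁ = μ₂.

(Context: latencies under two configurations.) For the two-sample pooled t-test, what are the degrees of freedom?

degrees of freedom = 32

df = n₁ + n₂ − 2 = 9 + 25 − 2 = 32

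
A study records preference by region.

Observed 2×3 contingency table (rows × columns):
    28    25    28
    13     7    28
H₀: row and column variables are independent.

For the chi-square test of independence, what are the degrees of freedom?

degrees of freedom = 2

df = (r−1)(c−1) = (2−1)·(3−1) = 2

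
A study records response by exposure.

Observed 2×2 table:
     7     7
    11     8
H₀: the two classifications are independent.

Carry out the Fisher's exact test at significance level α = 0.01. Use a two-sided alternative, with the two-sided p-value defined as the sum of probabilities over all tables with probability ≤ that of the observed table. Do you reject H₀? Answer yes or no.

reject H₀: no

Margins: r₁=14, r₂=19, c₁=18, c₂=15, n=33
p_obs = C(14,7)·C(19,11)/C(33,18); sum pmf over tables with pmf ≤ p_obs
p-value (two-sided) = 0.73253
At α=0.01: p ≥ α → fail to reject H₀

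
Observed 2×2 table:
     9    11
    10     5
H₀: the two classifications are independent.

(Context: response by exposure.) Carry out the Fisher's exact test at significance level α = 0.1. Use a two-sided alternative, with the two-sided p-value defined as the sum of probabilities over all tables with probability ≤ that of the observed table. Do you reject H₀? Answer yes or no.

reject H₀: no

Margins: r₁=20, r₂=15, c₁=19, c₂=16, n=35
p_obs = C(20,9)·C(15,10)/C(35,19); sum pmf over tables with pmf ≤ p_obs
p-value (two-sided) = 0.30636
At α=0.1: p ≥ α → fail to reject H₀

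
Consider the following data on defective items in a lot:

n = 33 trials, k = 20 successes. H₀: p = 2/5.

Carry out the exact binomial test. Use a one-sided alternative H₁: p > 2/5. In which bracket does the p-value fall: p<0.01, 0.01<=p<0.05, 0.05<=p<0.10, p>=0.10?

p-value bracket: 0.01<=p<0.05

Exact binomial: n=33, k=20, p₀=2/5=0.4000
P(X≥20) from Σ C(n,i)·p₀^i·(1−p₀)^(n−i)
p-value (one-sided, H₁ greater) = 0.01340
→ bracket: 0.01<=p<0.05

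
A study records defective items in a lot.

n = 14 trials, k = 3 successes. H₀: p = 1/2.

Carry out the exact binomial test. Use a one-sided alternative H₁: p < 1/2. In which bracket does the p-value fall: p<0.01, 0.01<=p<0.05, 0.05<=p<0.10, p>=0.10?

Exact binomial: n=14, k=3, p₀=1/2=0.5000
P(X≤3) from Σ C(n,i)·p₀^i·(1−p₀)^(n−i)
p-value (one-sided, H₁ less) = 0.02869
→ bracket: 0.01<=p<0.05

p-value bracket: 0.01<=p<0.05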